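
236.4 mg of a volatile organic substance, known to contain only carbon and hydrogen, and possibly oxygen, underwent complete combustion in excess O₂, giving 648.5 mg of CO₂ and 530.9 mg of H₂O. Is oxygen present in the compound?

mol C = 0.6485 g CO₂ ÷ 44.009 g/mol = 0.014736 mol
mol H = 2 × 0.5309 g H₂O ÷ 18.015 g/mol = 0.058940 mol
C and H together account for 0.23640 g — essentially the entire 0.2364 g sample — so the compound contains no oxygen.

no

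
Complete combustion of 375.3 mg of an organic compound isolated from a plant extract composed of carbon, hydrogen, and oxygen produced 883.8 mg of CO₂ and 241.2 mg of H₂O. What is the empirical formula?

mol C = 0.8838 g CO₂ ÷ 44.009 g/mol = 0.020082 mol
mol H = 2 × 0.2412 g H₂O ÷ 18.015 g/mol = 0.026778 mol
mass O = 0.3753 − (0.24121 + 0.026992) = 0.10710 g → mol O = 0.10710 ÷ 15.999 = 0.0066942 mol
Divide by the smallest (0.0066942 mol): C 3.000, H 4.000, O 1.000

C3H4O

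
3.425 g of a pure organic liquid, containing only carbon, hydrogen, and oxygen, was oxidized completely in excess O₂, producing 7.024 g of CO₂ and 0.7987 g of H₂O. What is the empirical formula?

mol C = 7.024 g CO₂ ÷ 44.009 g/mol = 0.15960 mol
mol H = 2 × 0.7987 g H₂O ÷ 18.015 g/mol = 0.088671 mol
mass O = 3.425 − (1.9170 + 0.089380) = 1.4186 g → mol O = 1.4186 ÷ 15.999 = 0.088669 mol
Divide by the smallest (0.088669 mol): C 1.800, H 1.000, O 1.000
Multiplying each by 5 gives whole numbers: C 9.00, H 5.00, O 5.00

C9H5O5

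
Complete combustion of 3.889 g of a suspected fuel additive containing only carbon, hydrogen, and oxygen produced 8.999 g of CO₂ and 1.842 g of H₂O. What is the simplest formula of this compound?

mol C = 8.999 g CO₂ ÷ 44.009 g/mol = 0.20448 mol
mol H = 2 × 1.842 g H₂O ÷ 18.015 g/mol = 0.20450 mol
mass O = 3.889 − (2.4560 + 0.20613) = 1.2268 g → mol O = 1.2268 ÷ 15.999 = 0.076683 mol
Divide by the smallest (0.076683 mol): C 2.667, H 2.667, O 1.000
Multiplying each by 3 gives whole numbers: C 8.00, H 8.00, O 3.00

C8H8O3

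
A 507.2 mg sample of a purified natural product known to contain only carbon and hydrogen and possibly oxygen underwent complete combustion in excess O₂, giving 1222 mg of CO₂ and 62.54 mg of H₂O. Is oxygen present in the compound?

yes

mol C = 1.222 g CO₂ ÷ 44.009 g/mol = 0.027767 mol
mol H = 2 × 0.06254 g H₂O ÷ 18.015 g/mol = 0.0069431 mol
C and H account for only 0.34051 g of the 0.5072 g sample; the remaining 0.16669 g must be oxygen.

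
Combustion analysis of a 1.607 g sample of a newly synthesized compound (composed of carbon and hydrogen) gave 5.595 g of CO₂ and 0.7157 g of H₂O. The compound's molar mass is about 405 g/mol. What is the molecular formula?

mol C = 5.595 g CO₂ ÷ 44.009 g/mol = 0.12713 mol
mol H = 2 × 0.7157 g H₂O ÷ 18.015 g/mol = 0.079456 mol
Divide by the smallest (0.079456 mol): C 1.600, H 1.000
Multiplying each by 5 gives whole numbers: C 8.00, H 5.00
Empirical formula: C8H5
Empirical-formula mass = 101.13 g/mol; 405 ÷ 101.13 ≈ 4, so the molecular formula is C32H20.

C32H20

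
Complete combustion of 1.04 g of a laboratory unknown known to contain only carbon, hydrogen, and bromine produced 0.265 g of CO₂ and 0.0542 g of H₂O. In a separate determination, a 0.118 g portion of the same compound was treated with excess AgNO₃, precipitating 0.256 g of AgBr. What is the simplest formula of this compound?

CHBr2

mol C = 0.265 g CO₂ ÷ 44.009 g/mol = 0.006021 mol
mol H = 2 × 0.0542 g H₂O ÷ 18.015 g/mol = 0.006017 mol
From the AgBr data: mol Br per gram of compound = (0.256 ÷ 187.772) ÷ 0.118 = 0.01155 mol/g, so in the 1.04 g combustion sample mol Br = 0.01202 mol
Divide by the smallest (0.006017 mol): C 1.001, H 1.000, Br 1.997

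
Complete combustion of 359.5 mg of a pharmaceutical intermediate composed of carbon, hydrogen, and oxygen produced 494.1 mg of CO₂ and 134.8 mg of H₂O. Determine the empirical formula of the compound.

C6H8O7

mol C = 0.4941 g CO₂ ÷ 44.009 g/mol = 0.011227 mol
mol H = 2 × 0.1348 g H₂O ÷ 18.015 g/mol = 0.014965 mol
mass O = 0.3595 − (0.13485 + 0.015085) = 0.20956 g → mol O = 0.20956 ÷ 15.999 = 0.013099 mol
Divide by the smallest (0.011227 mol): C 1.000, H 1.333, O 1.167
Multiplying each by 6 gives whole numbers: C 6.00, H 8.00, O 7.00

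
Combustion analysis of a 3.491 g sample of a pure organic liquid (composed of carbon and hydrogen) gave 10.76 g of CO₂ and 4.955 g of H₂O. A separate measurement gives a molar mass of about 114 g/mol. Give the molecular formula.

mol C = 10.76 g CO₂ ÷ 44.009 g/mol = 0.24450 mol
mol H = 2 × 4.955 g H₂O ÷ 18.015 g/mol = 0.55010 mol
Divide by the smallest (0.24450 mol): C 1.000, H 2.250
Multiplying each by 4 gives whole numbers: C 4.00, H 9.00
Empirical formula: C4H9
Empirical-formula mass = 57.12 g/mol; 114 ÷ 57.12 ≈ 2, so the molecular formula is C8H18.

C8H18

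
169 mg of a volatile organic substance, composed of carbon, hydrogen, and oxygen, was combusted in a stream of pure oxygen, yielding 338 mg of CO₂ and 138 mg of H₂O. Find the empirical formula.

C2H4O

mol C = 0.338 g CO₂ ÷ 44.009 g/mol = 0.007680 mol
mol H = 2 × 0.138 g H₂O ÷ 18.015 g/mol = 0.01532 mol
mass O = 0.169 − (0.09225 + 0.01544) = 0.06131 g → mol O = 0.06131 ÷ 15.999 = 0.003832 mol
Divide by the smallest (0.003832 mol): C 2.004, H 3.998, O 1.000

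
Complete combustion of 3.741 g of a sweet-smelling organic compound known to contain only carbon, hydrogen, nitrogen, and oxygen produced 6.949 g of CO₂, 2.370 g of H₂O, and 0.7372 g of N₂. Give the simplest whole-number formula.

C3H5NO

mol C = 6.949 g CO₂ ÷ 44.009 g/mol = 0.15790 mol
mol H = 2 × 2.370 g H₂O ÷ 18.015 g/mol = 0.26311 mol
mol N = 2 × 0.7372 g N₂ ÷ 28.014 g/mol = 0.052631 mol
mass O = 3.741 − (1.8965 + 0.26522 + 0.73720) = 0.84205 g → mol O = 0.84205 ÷ 15.999 = 0.052631 mol
Divide by the smallest (0.052631 mol): C 3.000, H 4.999, N 1.000, O 1.000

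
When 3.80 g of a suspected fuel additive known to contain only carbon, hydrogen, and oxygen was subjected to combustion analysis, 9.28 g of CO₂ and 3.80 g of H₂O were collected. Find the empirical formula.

mol C = 9.28 g CO₂ ÷ 44.009 g/mol = 0.2109 mol
mol H = 2 × 3.80 g H₂O ÷ 18.015 g/mol = 0.4219 mol
mass O = 3.80 − (2.533 + 0.4252) = 0.8420 g → mol O = 0.8420 ÷ 15.999 = 0.05263 mol
Divide by the smallest (0.05263 mol): C 4.006, H 8.016, O 1.000

C4H8O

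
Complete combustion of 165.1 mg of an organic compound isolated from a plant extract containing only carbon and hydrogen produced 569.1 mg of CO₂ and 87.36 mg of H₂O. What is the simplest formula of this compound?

C4H3

mol C = 0.5691 g CO₂ ÷ 44.009 g/mol = 0.012931 mol
mol H = 2 × 0.08736 g H₂O ÷ 18.015 g/mol = 0.0096986 mol
Divide by the smallest (0.0096986 mol): C 1.333, H 1.000
Multiplying each by 3 gives whole numbers: C 4.00, H 3.00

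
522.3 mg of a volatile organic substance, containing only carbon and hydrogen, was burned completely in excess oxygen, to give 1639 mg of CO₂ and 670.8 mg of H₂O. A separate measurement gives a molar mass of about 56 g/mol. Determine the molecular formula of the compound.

mol C = 1.639 g CO₂ ÷ 44.009 g/mol = 0.037242 mol
mol H = 2 × 0.6708 g H₂O ÷ 18.015 g/mol = 0.074471 mol
Divide by the smallest (0.037242 mol): C 1.000, H 2.000
Empirical formula: CH2
Empirical-formula mass = 14.03 g/mol; 56 ÷ 14.03 ≈ 4, so the molecular formula is C4H8.

C4H8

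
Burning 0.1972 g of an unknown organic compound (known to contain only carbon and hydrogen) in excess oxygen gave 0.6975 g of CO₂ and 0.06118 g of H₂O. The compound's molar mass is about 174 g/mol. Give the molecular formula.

mol C = 0.6975 g CO₂ ÷ 44.009 g/mol = 0.015849 mol
mol H = 2 × 0.06118 g H₂O ÷ 18.015 g/mol = 0.0067921 mol
Divide by the smallest (0.0067921 mol): C 2.333, H 1.000
Multiplying each by 3 gives whole numbers: C 7.00, H 3.00
Empirical formula: C7H3
Empirical-formula mass = 87.10 g/mol; 174 ÷ 87.10 ≈ 2, so the molecular formula is C14H6.

C14H6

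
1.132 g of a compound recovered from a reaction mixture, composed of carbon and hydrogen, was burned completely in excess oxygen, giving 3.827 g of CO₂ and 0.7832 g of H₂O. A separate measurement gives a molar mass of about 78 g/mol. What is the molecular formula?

C6H6

mol C = 3.827 g CO₂ ÷ 44.009 g/mol = 0.086959 mol
mol H = 2 × 0.7832 g H₂O ÷ 18.015 g/mol = 0.086950 mol
Divide by the smallest (0.086950 mol): C 1.000, H 1.000
Empirical formula: CH
Empirical-formula mass = 13.02 g/mol; 78 ÷ 13.02 ≈ 6, so the molecular formula is C6H6.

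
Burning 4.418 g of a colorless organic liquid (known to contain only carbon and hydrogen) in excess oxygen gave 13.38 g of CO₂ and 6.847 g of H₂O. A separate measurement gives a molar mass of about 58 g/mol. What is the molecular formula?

C4H10

mol C = 13.38 g CO₂ ÷ 44.009 g/mol = 0.30403 mol
mol H = 2 × 6.847 g H₂O ÷ 18.015 g/mol = 0.76014 mol
Divide by the smallest (0.30403 mol): C 1.000, H 2.500
Multiplying each by 2 gives whole numbers: C 2.00, H 5.00
Empirical formula: C2H5
Empirical-formula mass = 29.06 g/mol; 58 ÷ 29.06 ≈ 2, so the molecular formula is C4H10.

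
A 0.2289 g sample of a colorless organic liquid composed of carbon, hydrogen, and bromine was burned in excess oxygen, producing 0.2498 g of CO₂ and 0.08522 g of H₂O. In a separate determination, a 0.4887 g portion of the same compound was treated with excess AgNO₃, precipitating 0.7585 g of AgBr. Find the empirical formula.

mol C = 0.2498 g CO₂ ÷ 44.009 g/mol = 0.0056761 mol
mol H = 2 × 0.08522 g H₂O ÷ 18.015 g/mol = 0.0094610 mol
From the AgBr data: mol Br per gram of compound = (0.7585 ÷ 187.772) ÷ 0.4887 = 0.0082658 mol/g, so in the 0.2289 g combustion sample mol Br = 0.0018920 mol
Divide by the smallest (0.0018920 mol): C 3.000, H 5.000, Br 1.000

C3H5Br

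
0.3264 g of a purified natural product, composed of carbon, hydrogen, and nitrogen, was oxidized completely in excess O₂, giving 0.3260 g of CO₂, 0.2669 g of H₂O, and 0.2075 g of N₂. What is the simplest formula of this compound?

CH4N2

mol C = 0.3260 g CO₂ ÷ 44.009 g/mol = 0.0074076 mol
mol H = 2 × 0.2669 g H₂O ÷ 18.015 g/mol = 0.029631 mol
mol N = 2 × 0.2075 g N₂ ÷ 28.014 g/mol = 0.014814 mol
Divide by the smallest (0.0074076 mol): C 1.000, H 4.000, N 2.000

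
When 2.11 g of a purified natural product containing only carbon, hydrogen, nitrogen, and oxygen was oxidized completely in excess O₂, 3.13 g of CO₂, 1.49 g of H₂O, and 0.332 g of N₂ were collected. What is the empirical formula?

C3H7NO2

mol C = 3.13 g CO₂ ÷ 44.009 g/mol = 0.07112 mol
mol H = 2 × 1.49 g H₂O ÷ 18.015 g/mol = 0.1654 mol
mol N = 2 × 0.332 g N₂ ÷ 28.014 g/mol = 0.02370 mol
mass O = 2.11 − (0.8542 + 0.1667 + 0.3320) = 0.7570 g → mol O = 0.7570 ÷ 15.999 = 0.04732 mol
Divide by the smallest (0.02370 mol): C 3.001, H 6.979, N 1.000, O 1.996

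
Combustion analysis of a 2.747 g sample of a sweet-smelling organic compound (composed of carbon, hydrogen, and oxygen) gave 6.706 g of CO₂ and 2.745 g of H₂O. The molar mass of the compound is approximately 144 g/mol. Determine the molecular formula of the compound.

mol C = 6.706 g CO₂ ÷ 44.009 g/mol = 0.15238 mol
mol H = 2 × 2.745 g H₂O ÷ 18.015 g/mol = 0.30475 mol
mass O = 2.747 − (1.8302 + 0.30718) = 0.60960 g → mol O = 0.60960 ÷ 15.999 = 0.038103 mol
Divide by the smallest (0.038103 mol): C 3.999, H 7.998, O 1.000
Empirical formula: C4H8O
Empirical-formula mass = 72.11 g/mol; 144 ÷ 72.11 ≈ 2, so the molecular formula is C8H16O2.

C8H16O2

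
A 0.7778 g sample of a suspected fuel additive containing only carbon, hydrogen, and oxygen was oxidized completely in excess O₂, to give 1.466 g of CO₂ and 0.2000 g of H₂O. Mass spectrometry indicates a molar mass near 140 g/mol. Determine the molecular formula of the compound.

mol C = 1.466 g CO₂ ÷ 44.009 g/mol = 0.033311 mol
mol H = 2 × 0.2000 g H₂O ÷ 18.015 g/mol = 0.022204 mol
mass O = 0.7778 − (0.40010 + 0.022381) = 0.35532 g → mol O = 0.35532 ÷ 15.999 = 0.022209 mol
Divide by the smallest (0.022204 mol): C 1.500, H 1.000, O 1.000
Multiplying each by 2 gives whole numbers: C 3.00, H 2.00, O 2.00
Empirical formula: C3H2O2
Empirical-formula mass = 70.05 g/mol; 140 ÷ 70.05 ≈ 2, so the molecular formula is C6H4O4.

C6H4O4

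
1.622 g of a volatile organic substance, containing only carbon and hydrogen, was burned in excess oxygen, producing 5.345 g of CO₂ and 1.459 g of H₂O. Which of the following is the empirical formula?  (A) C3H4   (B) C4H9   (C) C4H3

(A) C3H4

mol C = 5.345 g CO₂ ÷ 44.009 g/mol = 0.12145 mol
mol H = 2 × 1.459 g H₂O ÷ 18.015 g/mol = 0.16198 mol
Divide by the smallest (0.12145 mol): C 1.000, H 1.334
Multiplying each by 3 gives whole numbers: C 3.00, H 4.00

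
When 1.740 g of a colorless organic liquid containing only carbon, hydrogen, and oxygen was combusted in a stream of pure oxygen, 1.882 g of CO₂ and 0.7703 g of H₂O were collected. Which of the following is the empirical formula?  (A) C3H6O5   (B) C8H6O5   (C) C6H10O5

mol C = 1.882 g CO₂ ÷ 44.009 g/mol = 0.042764 mol
mol H = 2 × 0.7703 g H₂O ÷ 18.015 g/mol = 0.085518 mol
mass O = 1.740 − (0.51364 + 0.086202) = 1.1402 g → mol O = 1.1402 ÷ 15.999 = 0.071264 mol
Divide by the smallest (0.042764 mol): C 1.000, H 2.000, O 1.666
Multiplying each by 3 gives whole numbers: C 3.00, H 6.00, O 5.00

(A) C3H6O5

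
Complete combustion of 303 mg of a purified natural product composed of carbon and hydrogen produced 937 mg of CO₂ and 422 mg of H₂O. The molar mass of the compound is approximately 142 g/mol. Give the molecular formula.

C10H22

mol C = 0.937 g CO₂ ÷ 44.009 g/mol = 0.02129 mol
mol H = 2 × 0.422 g H₂O ÷ 18.015 g/mol = 0.04685 mol
Divide by the smallest (0.02129 mol): C 1.000, H 2.200
Multiplying each by 5 gives whole numbers: C 5.00, H 11.00
Empirical formula: C5H11
Empirical-formula mass = 71.14 g/mol; 142 ÷ 71.14 ≈ 2, so the molecular formula is C10H22.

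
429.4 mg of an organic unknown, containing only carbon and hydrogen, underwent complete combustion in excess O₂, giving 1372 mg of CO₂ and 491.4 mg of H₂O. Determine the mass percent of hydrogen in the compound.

mol C = 1.372 g CO₂ ÷ 44.009 g/mol = 0.031175 mol
mol H = 2 × 0.4914 g H₂O ÷ 18.015 g/mol = 0.054555 mol
mass % H = 0.054991 g ÷ 0.4294 g × 100%

12.81%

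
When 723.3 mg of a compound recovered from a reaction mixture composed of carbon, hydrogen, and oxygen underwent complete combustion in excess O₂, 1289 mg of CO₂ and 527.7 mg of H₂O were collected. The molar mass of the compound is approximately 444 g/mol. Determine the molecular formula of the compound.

C18H36O12

mol C = 1.289 g CO₂ ÷ 44.009 g/mol = 0.029289 mol
mol H = 2 × 0.5277 g H₂O ÷ 18.015 g/mol = 0.058585 mol
mass O = 0.7233 − (0.35180 + 0.059053) = 0.31245 g → mol O = 0.31245 ÷ 15.999 = 0.019529 mol
Divide by the smallest (0.019529 mol): C 1.500, H 3.000, O 1.000
Multiplying each by 2 gives whole numbers: C 3.00, H 6.00, O 2.00
Empirical formula: C3H6O2
Empirical-formula mass = 74.08 g/mol; 444 ÷ 74.08 ≈ 6, so the molecular formula is C18H36O12.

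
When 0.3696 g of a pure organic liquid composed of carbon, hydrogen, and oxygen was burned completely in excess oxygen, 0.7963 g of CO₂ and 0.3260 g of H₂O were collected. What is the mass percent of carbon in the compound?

mol C = 0.7963 g CO₂ ÷ 44.009 g/mol = 0.018094 mol
mol H = 2 × 0.3260 g H₂O ÷ 18.015 g/mol = 0.036192 mol
mass O = 0.3696 − (0.21733 + 0.036482) = 0.11579 g → mol O = 0.11579 ÷ 15.999 = 0.0072374 mol
mass % C = 0.21733 g ÷ 0.3696 g × 100%

58.80%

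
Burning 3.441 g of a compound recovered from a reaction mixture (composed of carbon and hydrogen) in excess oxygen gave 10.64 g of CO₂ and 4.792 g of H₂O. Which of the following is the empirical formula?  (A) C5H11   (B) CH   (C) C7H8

mol C = 10.64 g CO₂ ÷ 44.009 g/mol = 0.24177 mol
mol H = 2 × 4.792 g H₂O ÷ 18.015 g/mol = 0.53200 mol
Divide by the smallest (0.24177 mol): C 1.000, H 2.200
Multiplying each by 5 gives whole numbers: C 5.00, H 11.00

(A) C5H11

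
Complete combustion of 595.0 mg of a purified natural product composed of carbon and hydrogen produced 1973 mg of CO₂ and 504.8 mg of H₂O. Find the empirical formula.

mol C = 1.973 g CO₂ ÷ 44.009 g/mol = 0.044832 mol
mol H = 2 × 0.5048 g H₂O ÷ 18.015 g/mol = 0.056042 mol
Divide by the smallest (0.044832 mol): C 1.000, H 1.250
Multiplying each by 4 gives whole numbers: C 4.00, H 5.00

C4H5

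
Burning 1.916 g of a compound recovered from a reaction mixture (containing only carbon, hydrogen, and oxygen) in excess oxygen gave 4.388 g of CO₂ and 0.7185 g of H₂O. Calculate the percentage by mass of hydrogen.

4.20%

mol C = 4.388 g CO₂ ÷ 44.009 g/mol = 0.099707 mol
mol H = 2 × 0.7185 g H₂O ÷ 18.015 g/mol = 0.079767 mol
mass O = 1.916 − (1.1976 + 0.080405) = 0.63802 g → mol O = 0.63802 ÷ 15.999 = 0.039878 mol
mass % H = 0.080405 g ÷ 1.916 g × 100%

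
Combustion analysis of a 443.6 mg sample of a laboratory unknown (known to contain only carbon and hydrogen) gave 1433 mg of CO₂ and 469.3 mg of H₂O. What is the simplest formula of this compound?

C5H8

mol C = 1.433 g CO₂ ÷ 44.009 g/mol = 0.032562 mol
mol H = 2 × 0.4693 g H₂O ÷ 18.015 g/mol = 0.052101 mol
Divide by the smallest (0.032562 mol): C 1.000, H 1.600
Multiplying each by 5 gives whole numbers: C 5.00, H 8.00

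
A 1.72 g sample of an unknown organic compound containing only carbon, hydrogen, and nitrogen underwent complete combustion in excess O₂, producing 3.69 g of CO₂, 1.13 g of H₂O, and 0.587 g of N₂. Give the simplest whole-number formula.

mol C = 3.69 g CO₂ ÷ 44.009 g/mol = 0.08385 mol
mol H = 2 × 1.13 g H₂O ÷ 18.015 g/mol = 0.1255 mol
mol N = 2 × 0.587 g N₂ ÷ 28.014 g/mol = 0.04191 mol
Divide by the smallest (0.04191 mol): C 2.001, H 2.994, N 1.000

C2H3N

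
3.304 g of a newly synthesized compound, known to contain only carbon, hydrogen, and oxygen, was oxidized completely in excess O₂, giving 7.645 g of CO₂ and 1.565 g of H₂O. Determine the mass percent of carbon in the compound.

63.15%

mol C = 7.645 g CO₂ ÷ 44.009 g/mol = 0.17371 mol
mol H = 2 × 1.565 g H₂O ÷ 18.015 g/mol = 0.17374 mol
mass O = 3.304 − (2.0865 + 0.17513) = 1.0424 g → mol O = 1.0424 ÷ 15.999 = 0.065153 mol
mass % C = 2.0865 g ÷ 3.304 g × 100%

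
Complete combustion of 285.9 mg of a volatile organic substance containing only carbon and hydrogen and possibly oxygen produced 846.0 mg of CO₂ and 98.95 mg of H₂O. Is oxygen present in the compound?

yes

mol C = 0.8460 g CO₂ ÷ 44.009 g/mol = 0.019223 mol
mol H = 2 × 0.09895 g H₂O ÷ 18.015 g/mol = 0.010985 mol
C and H account for only 0.24196 g of the 0.2859 g sample; the remaining 0.043935 g must be oxygen.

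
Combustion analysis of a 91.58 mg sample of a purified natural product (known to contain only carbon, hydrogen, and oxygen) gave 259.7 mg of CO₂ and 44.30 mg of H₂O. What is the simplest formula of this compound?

mol C = 0.2597 g CO₂ ÷ 44.009 g/mol = 0.0059011 mol
mol H = 2 × 0.04430 g H₂O ÷ 18.015 g/mol = 0.0049181 mol
mass O = 0.09158 − (0.070878 + 0.0049575) = 0.015745 g → mol O = 0.015745 ÷ 15.999 = 0.00098411 mol
Divide by the smallest (0.00098411 mol): C 5.996, H 4.998, O 1.000

C6H5O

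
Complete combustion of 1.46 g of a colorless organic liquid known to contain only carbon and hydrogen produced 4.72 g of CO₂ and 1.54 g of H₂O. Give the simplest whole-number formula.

mol C = 4.72 g CO₂ ÷ 44.009 g/mol = 0.1073 mol
mol H = 2 × 1.54 g H₂O ÷ 18.015 g/mol = 0.1710 mol
Divide by the smallest (0.1073 mol): C 1.000, H 1.594
Multiplying each by 5 gives whole numbers: C 5.00, H 7.97

C5H8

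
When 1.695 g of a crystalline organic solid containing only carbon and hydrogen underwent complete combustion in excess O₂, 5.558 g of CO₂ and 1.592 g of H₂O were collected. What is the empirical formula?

C5H7

mol C = 5.558 g CO₂ ÷ 44.009 g/mol = 0.12629 mol
mol H = 2 × 1.592 g H₂O ÷ 18.015 g/mol = 0.17674 mol
Divide by the smallest (0.12629 mol): C 1.000, H 1.399
Multiplying each by 5 gives whole numbers: C 5.00, H 7.00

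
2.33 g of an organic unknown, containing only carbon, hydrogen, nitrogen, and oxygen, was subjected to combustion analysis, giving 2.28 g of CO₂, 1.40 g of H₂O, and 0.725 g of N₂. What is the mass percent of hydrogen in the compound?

6.7%

mol C = 2.28 g CO₂ ÷ 44.009 g/mol = 0.05181 mol
mol H = 2 × 1.40 g H₂O ÷ 18.015 g/mol = 0.1554 mol
mol N = 2 × 0.725 g N₂ ÷ 28.014 g/mol = 0.05176 mol
mass O = 2.33 − (0.6223 + 0.1567 + 0.7250) = 0.8261 g → mol O = 0.8261 ÷ 15.999 = 0.05163 mol
mass % H = 0.1567 g ÷ 2.33 g × 100%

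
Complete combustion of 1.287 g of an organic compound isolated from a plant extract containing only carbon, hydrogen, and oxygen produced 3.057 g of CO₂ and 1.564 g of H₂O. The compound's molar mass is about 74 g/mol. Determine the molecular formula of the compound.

mol C = 3.057 g CO₂ ÷ 44.009 g/mol = 0.069463 mol
mol H = 2 × 1.564 g H₂O ÷ 18.015 g/mol = 0.17363 mol
mass O = 1.287 − (0.83432 + 0.17502) = 0.27766 g → mol O = 0.27766 ÷ 15.999 = 0.017355 mol
Divide by the smallest (0.017355 mol): C 4.003, H 10.005, O 1.000
Empirical formula: C4H10O
Empirical-formula mass = 74.12 g/mol; 74 ÷ 74.12 ≈ 1, so the molecular formula is C4H10O.

C4H10O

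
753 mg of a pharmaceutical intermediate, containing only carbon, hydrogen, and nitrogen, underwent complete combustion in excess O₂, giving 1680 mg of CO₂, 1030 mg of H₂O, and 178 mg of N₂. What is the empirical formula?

mol C = 1.68 g CO₂ ÷ 44.009 g/mol = 0.03817 mol
mol H = 2 × 1.03 g H₂O ÷ 18.015 g/mol = 0.1143 mol
mol N = 2 × 0.178 g N₂ ÷ 28.014 g/mol = 0.01271 mol
Divide by the smallest (0.01271 mol): C 3.004, H 8.998, N 1.000

C3H9N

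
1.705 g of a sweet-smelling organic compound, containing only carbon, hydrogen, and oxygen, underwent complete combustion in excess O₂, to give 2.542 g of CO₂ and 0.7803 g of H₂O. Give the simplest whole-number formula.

mol C = 2.542 g CO₂ ÷ 44.009 g/mol = 0.057761 mol
mol H = 2 × 0.7803 g H₂O ÷ 18.015 g/mol = 0.086628 mol
mass O = 1.705 − (0.69377 + 0.087321) = 0.92391 g → mol O = 0.92391 ÷ 15.999 = 0.057748 mol
Divide by the smallest (0.057748 mol): C 1.000, H 1.500, O 1.000
Multiplying each by 2 gives whole numbers: C 2.00, H 3.00, O 2.00

C2H3O2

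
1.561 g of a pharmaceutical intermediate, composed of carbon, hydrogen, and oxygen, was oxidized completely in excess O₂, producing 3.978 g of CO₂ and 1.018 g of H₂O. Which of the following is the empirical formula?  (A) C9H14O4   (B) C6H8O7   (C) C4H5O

mol C = 3.978 g CO₂ ÷ 44.009 g/mol = 0.090391 mol
mol H = 2 × 1.018 g H₂O ÷ 18.015 g/mol = 0.11302 mol
mass O = 1.561 − (1.0857 + 0.11392) = 0.36140 g → mol O = 0.36140 ÷ 15.999 = 0.022589 mol
Divide by the smallest (0.022589 mol): C 4.002, H 5.003, O 1.000

(C) C4H5O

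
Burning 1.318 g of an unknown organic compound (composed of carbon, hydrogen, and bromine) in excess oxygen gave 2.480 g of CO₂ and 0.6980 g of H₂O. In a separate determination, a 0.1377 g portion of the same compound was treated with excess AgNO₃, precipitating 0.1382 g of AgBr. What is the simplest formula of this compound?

C8H11Br

mol C = 2.480 g CO₂ ÷ 44.009 g/mol = 0.056352 mol
mol H = 2 × 0.6980 g H₂O ÷ 18.015 g/mol = 0.077491 mol
From the AgBr data: mol Br per gram of compound = (0.1382 ÷ 187.772) ÷ 0.1377 = 0.0053449 mol/g, so in the 1.318 g combustion sample mol Br = 0.0070446 mol
Divide by the smallest (0.0070446 mol): C 7.999, H 11.000, Br 1.000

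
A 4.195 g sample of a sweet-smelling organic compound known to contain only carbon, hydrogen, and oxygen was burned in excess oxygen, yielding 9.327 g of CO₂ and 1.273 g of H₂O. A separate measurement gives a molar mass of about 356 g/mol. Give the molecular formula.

C18H12O8

mol C = 9.327 g CO₂ ÷ 44.009 g/mol = 0.21193 mol
mol H = 2 × 1.273 g H₂O ÷ 18.015 g/mol = 0.14133 mol
mass O = 4.195 − (2.5455 + 0.14246) = 1.5070 g → mol O = 1.5070 ÷ 15.999 = 0.094194 mol
Divide by the smallest (0.094194 mol): C 2.250, H 1.500, O 1.000
Multiplying each by 4 gives whole numbers: C 9.00, H 6.00, O 4.00
Empirical formula: C9H6O4
Empirical-formula mass = 178.14 g/mol; 356 ÷ 178.14 ≈ 2, so the molecular formula is C18H12O8.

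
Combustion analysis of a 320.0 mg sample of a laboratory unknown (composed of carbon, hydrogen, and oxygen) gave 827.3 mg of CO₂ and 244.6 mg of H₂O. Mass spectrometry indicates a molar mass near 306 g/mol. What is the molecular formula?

mol C = 0.8273 g CO₂ ÷ 44.009 g/mol = 0.018798 mol
mol H = 2 × 0.2446 g H₂O ÷ 18.015 g/mol = 0.027155 mol
mass O = 0.3200 − (0.22579 + 0.027372) = 0.066840 g → mol O = 0.066840 ÷ 15.999 = 0.0041777 mol
Divide by the smallest (0.0041777 mol): C 4.500, H 6.500, O 1.000
Multiplying each by 2 gives whole numbers: C 9.00, H 13.00, O 2.00
Empirical formula: C9H13O2
Empirical-formula mass = 153.20 g/mol; 306 ÷ 153.20 ≈ 2, so the molecular formula is C18H26O4.

C18H26O4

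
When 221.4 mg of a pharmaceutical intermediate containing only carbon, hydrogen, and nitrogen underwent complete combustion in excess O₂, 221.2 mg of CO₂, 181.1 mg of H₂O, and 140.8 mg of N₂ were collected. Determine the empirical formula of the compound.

mol C = 0.2212 g CO₂ ÷ 44.009 g/mol = 0.0050262 mol
mol H = 2 × 0.1811 g H₂O ÷ 18.015 g/mol = 0.020105 mol
mol N = 2 × 0.1408 g N₂ ÷ 28.014 g/mol = 0.010052 mol
Divide by the smallest (0.0050262 mol): C 1.000, H 4.000, N 2.000

CH4N2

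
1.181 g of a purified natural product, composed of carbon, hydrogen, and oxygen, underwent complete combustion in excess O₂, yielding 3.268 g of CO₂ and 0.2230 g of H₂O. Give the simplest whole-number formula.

C9H3O2

mol C = 3.268 g CO₂ ÷ 44.009 g/mol = 0.074258 mol
mol H = 2 × 0.2230 g H₂O ÷ 18.015 g/mol = 0.024757 mol
mass O = 1.181 − (0.89191 + 0.024955) = 0.26414 g → mol O = 0.26414 ÷ 15.999 = 0.016510 mol
Divide by the smallest (0.016510 mol): C 4.498, H 1.500, O 1.000
Multiplying each by 2 gives whole numbers: C 9.00, H 3.00, O 2.00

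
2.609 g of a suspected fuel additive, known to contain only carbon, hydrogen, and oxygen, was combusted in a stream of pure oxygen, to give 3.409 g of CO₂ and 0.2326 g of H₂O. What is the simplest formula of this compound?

C3HO4

mol C = 3.409 g CO₂ ÷ 44.009 g/mol = 0.077461 mol
mol H = 2 × 0.2326 g H₂O ÷ 18.015 g/mol = 0.025823 mol
mass O = 2.609 − (0.93039 + 0.026030) = 1.6526 g → mol O = 1.6526 ÷ 15.999 = 0.10329 mol
Divide by the smallest (0.025823 mol): C 3.000, H 1.000, O 4.000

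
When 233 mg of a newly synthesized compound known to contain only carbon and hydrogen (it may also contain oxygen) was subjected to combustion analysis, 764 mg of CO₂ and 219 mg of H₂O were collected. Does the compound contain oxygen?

no

mol C = 0.764 g CO₂ ÷ 44.009 g/mol = 0.01736 mol
mol H = 2 × 0.219 g H₂O ÷ 18.015 g/mol = 0.02431 mol
C and H together account for 0.2330 g — essentially the entire 0.233 g sample — so the compound contains no oxygen.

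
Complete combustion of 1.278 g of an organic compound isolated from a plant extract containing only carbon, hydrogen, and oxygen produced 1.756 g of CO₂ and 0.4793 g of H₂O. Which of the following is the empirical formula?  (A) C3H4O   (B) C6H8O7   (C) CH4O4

mol C = 1.756 g CO₂ ÷ 44.009 g/mol = 0.039901 mol
mol H = 2 × 0.4793 g H₂O ÷ 18.015 g/mol = 0.053211 mol
mass O = 1.278 − (0.47925 + 0.053637) = 0.74511 g → mol O = 0.74511 ÷ 15.999 = 0.046572 mol
Divide by the smallest (0.039901 mol): C 1.000, H 1.334, O 1.167
Multiplying each by 6 gives whole numbers: C 6.00, H 8.00, O 7.00

(B) C6H8O7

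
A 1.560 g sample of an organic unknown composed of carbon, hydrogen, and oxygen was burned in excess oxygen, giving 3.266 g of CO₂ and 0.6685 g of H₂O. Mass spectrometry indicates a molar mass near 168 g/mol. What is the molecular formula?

C8H8O4

mol C = 3.266 g CO₂ ÷ 44.009 g/mol = 0.074212 mol
mol H = 2 × 0.6685 g H₂O ÷ 18.015 g/mol = 0.074216 mol
mass O = 1.560 − (0.89136 + 0.074810) = 0.59383 g → mol O = 0.59383 ÷ 15.999 = 0.037117 mol
Divide by the smallest (0.037117 mol): C 1.999, H 2.000, O 1.000
Empirical formula: C2H2O
Empirical-formula mass = 42.04 g/mol; 168 ÷ 42.04 ≈ 4, so the molecular formula is C8H8O4.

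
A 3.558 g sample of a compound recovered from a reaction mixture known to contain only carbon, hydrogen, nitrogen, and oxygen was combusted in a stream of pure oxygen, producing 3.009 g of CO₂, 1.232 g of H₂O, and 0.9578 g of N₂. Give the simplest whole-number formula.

C2H4N2O3

mol C = 3.009 g CO₂ ÷ 44.009 g/mol = 0.068372 mol
mol H = 2 × 1.232 g H₂O ÷ 18.015 g/mol = 0.13677 mol
mol N = 2 × 0.9578 g N₂ ÷ 28.014 g/mol = 0.068380 mol
mass O = 3.558 − (0.82122 + 0.13787 + 0.95780) = 1.6411 g → mol O = 1.6411 ÷ 15.999 = 0.10258 mol
Divide by the smallest (0.068372 mol): C 1.000, H 2.000, N 1.000, O 1.500
Multiplying each by 2 gives whole numbers: C 2.00, H 4.00, N 2.00, O 3.00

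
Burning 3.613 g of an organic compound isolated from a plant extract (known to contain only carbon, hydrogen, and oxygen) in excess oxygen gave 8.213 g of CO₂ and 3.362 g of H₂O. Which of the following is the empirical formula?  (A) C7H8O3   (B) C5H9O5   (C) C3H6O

(C) C3H6O

mol C = 8.213 g CO₂ ÷ 44.009 g/mol = 0.18662 mol
mol H = 2 × 3.362 g H₂O ÷ 18.015 g/mol = 0.37324 mol
mass O = 3.613 − (2.2415 + 0.37623) = 0.99527 g → mol O = 0.99527 ÷ 15.999 = 0.062208 mol
Divide by the smallest (0.062208 mol): C 3.000, H 6.000, O 1.000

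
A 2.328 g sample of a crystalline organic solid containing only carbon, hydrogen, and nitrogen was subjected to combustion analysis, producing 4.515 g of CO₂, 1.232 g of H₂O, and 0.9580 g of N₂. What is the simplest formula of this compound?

mol C = 4.515 g CO₂ ÷ 44.009 g/mol = 0.10259 mol
mol H = 2 × 1.232 g H₂O ÷ 18.015 g/mol = 0.13677 mol
mol N = 2 × 0.9580 g N₂ ÷ 28.014 g/mol = 0.068394 mol
Divide by the smallest (0.068394 mol): C 1.500, H 2.000, N 1.000
Multiplying each by 2 gives whole numbers: C 3.00, H 4.00, N 2.00

C3H4N2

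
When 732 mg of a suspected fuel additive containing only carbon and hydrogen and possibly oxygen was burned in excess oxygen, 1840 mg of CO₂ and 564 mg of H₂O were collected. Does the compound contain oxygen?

mol C = 1.84 g CO₂ ÷ 44.009 g/mol = 0.04181 mol
mol H = 2 × 0.564 g H₂O ÷ 18.015 g/mol = 0.06261 mol
C and H account for only 0.5653 g of the 0.732 g sample; the remaining 0.1667 g must be oxygen.

yes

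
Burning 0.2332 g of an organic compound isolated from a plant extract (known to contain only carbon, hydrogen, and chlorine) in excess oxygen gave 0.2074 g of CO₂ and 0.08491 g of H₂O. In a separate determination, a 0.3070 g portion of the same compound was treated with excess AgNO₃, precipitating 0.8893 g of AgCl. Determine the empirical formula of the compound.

mol C = 0.2074 g CO₂ ÷ 44.009 g/mol = 0.0047127 mol
mol H = 2 × 0.08491 g H₂O ÷ 18.015 g/mol = 0.0094266 mol
From the AgCl data: mol Cl per gram of compound = (0.8893 ÷ 143.318) ÷ 0.3070 = 0.020212 mol/g, so in the 0.2332 g combustion sample mol Cl = 0.0047134 mol
Divide by the smallest (0.0047127 mol): C 1.000, H 2.000, Cl 1.000

CH2Cl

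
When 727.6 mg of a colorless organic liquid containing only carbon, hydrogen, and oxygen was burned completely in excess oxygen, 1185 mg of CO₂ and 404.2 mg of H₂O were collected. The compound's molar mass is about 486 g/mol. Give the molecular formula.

C18H30O15

mol C = 1.185 g CO₂ ÷ 44.009 g/mol = 0.026926 mol
mol H = 2 × 0.4042 g H₂O ÷ 18.015 g/mol = 0.044874 mol
mass O = 0.7276 − (0.32341 + 0.045233) = 0.35896 g → mol O = 0.35896 ÷ 15.999 = 0.022436 mol
Divide by the smallest (0.022436 mol): C 1.200, H 2.000, O 1.000
Multiplying each by 5 gives whole numbers: C 6.00, H 10.00, O 5.00
Empirical formula: C6H10O5
Empirical-formula mass = 162.14 g/mol; 486 ÷ 162.14 ≈ 3, so the molecular formula is C18H30O15.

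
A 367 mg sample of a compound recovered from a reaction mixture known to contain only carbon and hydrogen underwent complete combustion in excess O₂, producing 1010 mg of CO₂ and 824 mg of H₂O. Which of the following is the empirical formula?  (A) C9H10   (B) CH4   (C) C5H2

mol C = 1.01 g CO₂ ÷ 44.009 g/mol = 0.02295 mol
mol H = 2 × 0.824 g H₂O ÷ 18.015 g/mol = 0.09148 mol
Divide by the smallest (0.02295 mol): C 1.000, H 3.986

(B) CH4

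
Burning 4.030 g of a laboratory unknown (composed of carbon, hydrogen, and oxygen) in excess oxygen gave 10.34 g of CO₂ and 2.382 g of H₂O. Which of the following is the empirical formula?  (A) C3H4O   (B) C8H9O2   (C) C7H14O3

mol C = 10.34 g CO₂ ÷ 44.009 g/mol = 0.23495 mol
mol H = 2 × 2.382 g H₂O ÷ 18.015 g/mol = 0.26445 mol
mass O = 4.030 − (2.8220 + 0.26656) = 0.94143 g → mol O = 0.94143 ÷ 15.999 = 0.058843 mol
Divide by the smallest (0.058843 mol): C 3.993, H 4.494, O 1.000
Multiplying each by 2 gives whole numbers: C 7.99, H 8.99, O 2.00

(B) C8H9O2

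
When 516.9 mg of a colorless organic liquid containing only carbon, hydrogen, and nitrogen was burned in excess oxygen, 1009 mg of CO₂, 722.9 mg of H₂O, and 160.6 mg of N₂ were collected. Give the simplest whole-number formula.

mol C = 1.009 g CO₂ ÷ 44.009 g/mol = 0.022927 mol
mol H = 2 × 0.7229 g H₂O ÷ 18.015 g/mol = 0.080255 mol
mol N = 2 × 0.1606 g N₂ ÷ 28.014 g/mol = 0.011466 mol
Divide by the smallest (0.011466 mol): C 2.000, H 7.000, N 1.000

C2H7N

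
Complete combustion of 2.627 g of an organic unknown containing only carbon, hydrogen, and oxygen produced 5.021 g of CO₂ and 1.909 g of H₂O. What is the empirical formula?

mol C = 5.021 g CO₂ ÷ 44.009 g/mol = 0.11409 mol
mol H = 2 × 1.909 g H₂O ÷ 18.015 g/mol = 0.21193 mol
mass O = 2.627 − (1.3703 + 0.21363) = 1.0430 g → mol O = 1.0430 ÷ 15.999 = 0.065194 mol
Divide by the smallest (0.065194 mol): C 1.750, H 3.251, O 1.000
Multiplying each by 4 gives whole numbers: C 7.00, H 13.00, O 4.00

C7H13O4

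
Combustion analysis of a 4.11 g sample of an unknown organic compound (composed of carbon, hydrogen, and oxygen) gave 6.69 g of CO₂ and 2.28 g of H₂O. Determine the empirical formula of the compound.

C6H10O5

mol C = 6.69 g CO₂ ÷ 44.009 g/mol = 0.1520 mol
mol H = 2 × 2.28 g H₂O ÷ 18.015 g/mol = 0.2531 mol
mass O = 4.11 − (1.826 + 0.2551) = 2.029 g → mol O = 2.029 ÷ 15.999 = 0.1268 mol
Divide by the smallest (0.1268 mol): C 1.199, H 1.996, O 1.000
Multiplying each by 5 gives whole numbers: C 5.99, H 9.98, O 5.00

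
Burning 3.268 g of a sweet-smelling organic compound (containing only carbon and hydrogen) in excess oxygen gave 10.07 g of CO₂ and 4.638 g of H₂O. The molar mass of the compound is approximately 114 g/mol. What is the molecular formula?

mol C = 10.07 g CO₂ ÷ 44.009 g/mol = 0.22882 mol
mol H = 2 × 4.638 g H₂O ÷ 18.015 g/mol = 0.51490 mol
Divide by the smallest (0.22882 mol): C 1.000, H 2.250
Multiplying each by 4 gives whole numbers: C 4.00, H 9.00
Empirical formula: C4H9
Empirical-formula mass = 57.12 g/mol; 114 ÷ 57.12 ≈ 2, so the molecular formula is C8H18.

C8H18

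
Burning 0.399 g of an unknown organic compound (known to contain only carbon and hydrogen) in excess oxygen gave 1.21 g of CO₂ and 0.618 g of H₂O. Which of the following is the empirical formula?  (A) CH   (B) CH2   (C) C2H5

(C) C2H5

mol C = 1.21 g CO₂ ÷ 44.009 g/mol = 0.02749 mol
mol H = 2 × 0.618 g H₂O ÷ 18.015 g/mol = 0.06861 mol
Divide by the smallest (0.02749 mol): C 1.000, H 2.495
Multiplying each by 2 gives whole numbers: C 2.00, H 4.99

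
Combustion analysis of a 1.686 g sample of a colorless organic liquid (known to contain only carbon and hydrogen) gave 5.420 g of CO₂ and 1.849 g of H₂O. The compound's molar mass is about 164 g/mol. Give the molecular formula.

mol C = 5.420 g CO₂ ÷ 44.009 g/mol = 0.12316 mol
mol H = 2 × 1.849 g H₂O ÷ 18.015 g/mol = 0.20527 mol
Divide by the smallest (0.12316 mol): C 1.000, H 1.667
Multiplying each by 3 gives whole numbers: C 3.00, H 5.00
Empirical formula: C3H5
Empirical-formula mass = 41.07 g/mol; 164 ÷ 41.07 ≈ 4, so the molecular formula is C12H20.

C12H20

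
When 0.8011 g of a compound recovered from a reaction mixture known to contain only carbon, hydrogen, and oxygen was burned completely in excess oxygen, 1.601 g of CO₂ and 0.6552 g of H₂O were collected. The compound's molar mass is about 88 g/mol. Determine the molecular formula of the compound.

mol C = 1.601 g CO₂ ÷ 44.009 g/mol = 0.036379 mol
mol H = 2 × 0.6552 g H₂O ÷ 18.015 g/mol = 0.072739 mol
mass O = 0.8011 − (0.43695 + 0.073321) = 0.29083 g → mol O = 0.29083 ÷ 15.999 = 0.018178 mol
Divide by the smallest (0.018178 mol): C 2.001, H 4.001, O 1.000
Empirical formula: C2H4O
Empirical-formula mass = 44.05 g/mol; 88 ÷ 44.05 ≈ 2, so the molecular formula is C4H8O2.

C4H8O2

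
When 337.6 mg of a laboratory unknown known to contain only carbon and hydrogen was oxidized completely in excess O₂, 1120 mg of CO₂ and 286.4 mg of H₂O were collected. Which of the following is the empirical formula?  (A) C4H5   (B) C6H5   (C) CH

mol C = 1.120 g CO₂ ÷ 44.009 g/mol = 0.025449 mol
mol H = 2 × 0.2864 g H₂O ÷ 18.015 g/mol = 0.031796 mol
Divide by the smallest (0.025449 mol): C 1.000, H 1.249
Multiplying each by 4 gives whole numbers: C 4.00, H 5.00

(A) C4H5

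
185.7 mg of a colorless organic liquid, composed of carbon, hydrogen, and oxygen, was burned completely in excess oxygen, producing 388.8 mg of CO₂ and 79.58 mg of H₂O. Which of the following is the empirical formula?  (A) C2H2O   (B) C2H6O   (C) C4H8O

mol C = 0.3888 g CO₂ ÷ 44.009 g/mol = 0.0088346 mol
mol H = 2 × 0.07958 g H₂O ÷ 18.015 g/mol = 0.0088349 mol
mass O = 0.1857 − (0.10611 + 0.0089055) = 0.070683 g → mol O = 0.070683 ÷ 15.999 = 0.0044179 mol
Divide by the smallest (0.0044179 mol): C 2.000, H 2.000, O 1.000

(A) C2H2O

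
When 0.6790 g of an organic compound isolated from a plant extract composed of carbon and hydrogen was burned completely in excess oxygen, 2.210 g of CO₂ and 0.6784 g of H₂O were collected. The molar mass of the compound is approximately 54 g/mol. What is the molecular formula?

mol C = 2.210 g CO₂ ÷ 44.009 g/mol = 0.050217 mol
mol H = 2 × 0.6784 g H₂O ÷ 18.015 g/mol = 0.075315 mol
Divide by the smallest (0.050217 mol): C 1.000, H 1.500
Multiplying each by 2 gives whole numbers: C 2.00, H 3.00
Empirical formula: C2H3
Empirical-formula mass = 27.05 g/mol; 54 ÷ 27.05 ≈ 2, so the molecular formula is C4H6.

C4H6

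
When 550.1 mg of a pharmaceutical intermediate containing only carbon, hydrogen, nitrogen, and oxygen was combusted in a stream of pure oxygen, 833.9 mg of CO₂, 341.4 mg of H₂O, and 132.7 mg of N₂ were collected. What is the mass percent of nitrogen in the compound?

24.12%

mol C = 0.8339 g CO₂ ÷ 44.009 g/mol = 0.018948 mol
mol H = 2 × 0.3414 g H₂O ÷ 18.015 g/mol = 0.037902 mol
mol N = 2 × 0.1327 g N₂ ÷ 28.014 g/mol = 0.0094738 mol
mass O = 0.5501 − (0.22759 + 0.038205 + 0.13270) = 0.15161 g → mol O = 0.15161 ÷ 15.999 = 0.0094760 mol
mass % N = 0.13270 g ÷ 0.5501 g × 100%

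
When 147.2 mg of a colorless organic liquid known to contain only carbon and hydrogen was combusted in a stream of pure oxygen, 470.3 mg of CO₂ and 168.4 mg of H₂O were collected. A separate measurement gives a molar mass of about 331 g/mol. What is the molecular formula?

C24H42

mol C = 0.4703 g CO₂ ÷ 44.009 g/mol = 0.010686 mol
mol H = 2 × 0.1684 g H₂O ÷ 18.015 g/mol = 0.018696 mol
Divide by the smallest (0.010686 mol): C 1.000, H 1.749
Multiplying each by 4 gives whole numbers: C 4.00, H 7.00
Empirical formula: C4H7
Empirical-formula mass = 55.10 g/mol; 331 ÷ 55.10 ≈ 6, so the molecular formula is C24H42.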